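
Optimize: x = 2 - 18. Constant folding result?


2 - 18 = -16 at compile time
Optimized: x = -16


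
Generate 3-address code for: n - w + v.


Break into single-operator statements:
t1 = n - w
t2 = t1 + v


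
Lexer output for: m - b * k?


Scan left to right, longest-match per lexeme
Tokens: ID(m), OP(-), ID(b), OP(*), ID(k)


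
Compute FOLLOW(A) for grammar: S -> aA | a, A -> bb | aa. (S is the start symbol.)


$ ∈ FOLLOW(S). For each A -> αBβ: add FIRST(β)\{ε} to FOLLOW(B); if β nullable, add FOLLOW(A).
FOLLOW(A) = {$}


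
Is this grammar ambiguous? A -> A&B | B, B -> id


precedence layered via separate nonterminal B: deterministic
Unambiguous


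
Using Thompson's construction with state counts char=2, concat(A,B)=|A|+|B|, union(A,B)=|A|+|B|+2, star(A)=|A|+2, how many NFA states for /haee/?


Syntax tree has 4 char leaf(s), 0 union(s), 0 star(s)
chars contribute 4×2 = 8; each union adds +2; each star adds +2
Total: 8 + 0 + 0 = 8 states


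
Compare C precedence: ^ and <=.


'<=' is relational (level 7); '^' is bitwise XOR (level 4)
Higher level binds tighter
'<=' has higher precedence than '^'


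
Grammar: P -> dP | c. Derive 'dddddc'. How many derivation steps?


Derivation: P => dP => ddP => dddP => ddddP => dddddP => dddddc
Steps: 6


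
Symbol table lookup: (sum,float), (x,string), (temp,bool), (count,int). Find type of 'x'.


Lookup 'x' → type string


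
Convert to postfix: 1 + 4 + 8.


Left to right (same or higher precedence on left)
Postfix: 1 4 + 8 +


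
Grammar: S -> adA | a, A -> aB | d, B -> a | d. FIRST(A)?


Per alternative of A: FIRST(aB) = {a}; FIRST(d) = {d}
FIRST(A) = {a, d}


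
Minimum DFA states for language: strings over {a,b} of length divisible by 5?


Track length mod 5: states 0..4, accept at 0
Minimal DFA: 5 states


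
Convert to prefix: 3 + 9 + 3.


left-to-right (same/higher precedence on left): tree is (+ (+ 3 9) 3)
Prefix: + + 3 9 3


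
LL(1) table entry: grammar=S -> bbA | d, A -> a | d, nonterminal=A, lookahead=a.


For [A, a]: 'a' ∈ FIRST(a)
Entry: A -> a


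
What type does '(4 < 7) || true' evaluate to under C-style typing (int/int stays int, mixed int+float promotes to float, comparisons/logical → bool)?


Operand types: bool || bool
Rule: logical operators take bool operands and yield bool
Result type: bool


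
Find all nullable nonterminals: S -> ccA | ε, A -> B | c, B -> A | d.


A nonterminal is nullable iff some alternative derives ε (directly, or every symbol in it is nullable)
Nullable: {S}


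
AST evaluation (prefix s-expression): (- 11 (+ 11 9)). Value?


Evaluate inner: (+ 11 9) = 20
Evaluate root: (- 11 20) = -9
Result: -9


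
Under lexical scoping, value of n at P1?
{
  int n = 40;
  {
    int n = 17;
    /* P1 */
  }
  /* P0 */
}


n declared in the same block as P1
n = 17


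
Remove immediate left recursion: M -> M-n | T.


Left-recursive alternatives: M-n; non-recursive: T
Introduce M': M -> TM', M' -> -nM' | ε


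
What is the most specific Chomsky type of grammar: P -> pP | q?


Right-linear: every RHS is a terminal or a terminal followed by one nonterminal
Classification: Type 3 (Regular)


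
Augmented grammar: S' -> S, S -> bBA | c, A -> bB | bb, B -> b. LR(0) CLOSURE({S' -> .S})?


Start: S' -> .S
For each item with dot before a nonterminal B, add B -> .γ for every B-production
Closure: [S' -> .S, S -> .bBA, S -> .c]


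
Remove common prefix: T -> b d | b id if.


Common prefix: 'b'
Factored: T -> b T', T' -> d | id if


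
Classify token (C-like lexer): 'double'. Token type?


Pattern: reserved word
Type: KEYWORD


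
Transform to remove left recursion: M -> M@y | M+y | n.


Left-recursive alternatives: M@y, M+y; non-recursive: n
Introduce M': M -> nM', M' -> @yM' | +yM' | ε


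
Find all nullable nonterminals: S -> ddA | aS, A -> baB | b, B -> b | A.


A nonterminal is nullable iff some alternative derives ε (directly, or every symbol in it is nullable)
Nullable: {}


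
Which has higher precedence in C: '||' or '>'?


'>' is relational (level 7); '||' is logical OR (level 1)
Higher level binds tighter
'>' has higher precedence than '||'


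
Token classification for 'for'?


Pattern: reserved word
Type: KEYWORD


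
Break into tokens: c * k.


Scan left to right, longest-match per lexeme
Tokens: ID(c), OP(*), ID(k)


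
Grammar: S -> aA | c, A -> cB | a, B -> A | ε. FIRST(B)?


Per alternative of B: FIRST(A) = {a, c}; FIRST(ε) = {ε}
FIRST(B) = {a, c, ε}


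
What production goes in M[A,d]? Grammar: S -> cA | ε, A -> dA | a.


For [A, d]: 'd' ∈ FIRST(dA)
Entry: A -> dA


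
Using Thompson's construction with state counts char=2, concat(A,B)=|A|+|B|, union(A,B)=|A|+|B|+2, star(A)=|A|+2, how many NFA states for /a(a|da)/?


Syntax tree has 4 char leaf(s), 1 union(s), 0 star(s)
chars contribute 4×2 = 8; each union adds +2; each star adds +2
Total: 8 + 2 + 0 = 10 states


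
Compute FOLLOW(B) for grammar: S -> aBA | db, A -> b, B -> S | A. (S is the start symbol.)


$ ∈ FOLLOW(S). For each A -> αBβ: add FIRST(β)\{ε} to FOLLOW(B); if β nullable, add FOLLOW(A).
FOLLOW(B) = {b}


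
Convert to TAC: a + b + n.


Break into single-operator statements:
t1 = a + b
t2 = t1 + n


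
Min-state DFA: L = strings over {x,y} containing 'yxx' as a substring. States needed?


KMP-style automaton: 3 progress states + 1 absorbing accept = 4
Minimal DFA: 4 states


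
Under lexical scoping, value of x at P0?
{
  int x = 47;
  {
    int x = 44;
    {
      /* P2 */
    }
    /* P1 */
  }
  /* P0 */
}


x declared in the same block as P0
x = 47


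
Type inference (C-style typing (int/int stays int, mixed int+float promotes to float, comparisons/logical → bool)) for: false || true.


Operand types: bool || bool
Rule: logical operators take bool operands and yield bool
Result type: bool


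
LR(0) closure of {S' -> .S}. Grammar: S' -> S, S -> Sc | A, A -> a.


Start: S' -> .S
For each item with dot before a nonterminal B, add B -> .γ for every B-production
Closure: [S' -> .S, S -> .Sc, S -> .A, A -> .a]


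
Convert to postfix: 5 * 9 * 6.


Left to right (same or higher precedence on left)
Postfix: 5 9 * 6 *


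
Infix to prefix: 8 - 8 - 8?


left-to-right (same/higher precedence on left): tree is (- (- 8 8) 8)
Prefix: - - 8 8 8


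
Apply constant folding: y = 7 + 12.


7 + 12 = 19 at compile time
Optimized: y = 19


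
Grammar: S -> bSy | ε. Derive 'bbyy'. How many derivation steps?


Derivation: S => bSy => bbSyy => bbyy
Steps: 3


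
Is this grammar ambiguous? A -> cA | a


right-linear, alternatives start with distinct terminals 'c' vs 'a': unique leftmost derivation
Unambiguous


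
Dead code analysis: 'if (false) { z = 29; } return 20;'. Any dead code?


condition is constant false, so the whole block is unreachable
Dead: 'if (false) { z = 29; }'


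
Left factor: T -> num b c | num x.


Common prefix: 'num'
Factored: T -> num T', T' -> b c | x


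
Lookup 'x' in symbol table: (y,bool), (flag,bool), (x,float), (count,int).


Lookup 'x' → type float


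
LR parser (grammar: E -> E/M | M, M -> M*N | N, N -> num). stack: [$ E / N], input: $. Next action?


'N' (not preceded by M*) is the handle for M -> N
Action: reduce (M -> N)


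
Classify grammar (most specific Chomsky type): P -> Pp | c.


Left-linear: every RHS is a terminal or one nonterminal followed by a terminal
Classification: Type 3 (Regular)


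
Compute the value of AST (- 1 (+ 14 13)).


Evaluate inner: (+ 14 13) = 27
Evaluate root: (- 1 27) = -26
Result: -26


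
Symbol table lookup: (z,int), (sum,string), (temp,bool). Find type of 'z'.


Lookup 'z' → type int


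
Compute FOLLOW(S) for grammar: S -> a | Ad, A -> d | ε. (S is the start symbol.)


$ ∈ FOLLOW(S). For each A -> αBβ: add FIRST(β)\{ε} to FOLLOW(B); if β nullable, add FOLLOW(A).
FOLLOW(S) = {$}


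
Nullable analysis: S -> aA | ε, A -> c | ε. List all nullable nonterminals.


A nonterminal is nullable iff some alternative derives ε (directly, or every symbol in it is nullable)
Nullable: {A, S}


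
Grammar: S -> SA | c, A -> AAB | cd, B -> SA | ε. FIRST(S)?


Per alternative of S: FIRST(SA) = {c}; FIRST(c) = {c}
FIRST(S) = {c}


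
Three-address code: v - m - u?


Break into single-operator statements:
t1 = v - m
t2 = t1 - u


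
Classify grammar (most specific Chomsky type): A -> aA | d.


Right-linear: every RHS is a terminal or a terminal followed by one nonterminal
Classification: Type 3 (Regular)


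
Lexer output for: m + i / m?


Scan left to right, longest-match per lexeme
Tokens: ID(m), OP(+), ID(i), OP(/), ID(m)


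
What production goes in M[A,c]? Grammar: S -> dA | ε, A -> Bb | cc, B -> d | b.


For [A, c]: 'c' ∈ FIRST(cc)
Entry: A -> cc


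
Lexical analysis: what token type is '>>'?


Pattern: operator symbol
Type: OPERATOR


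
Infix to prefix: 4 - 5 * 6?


'*' binds tighter: tree is (- 4 (* 5 6))
Prefix: - 4 * 5 6


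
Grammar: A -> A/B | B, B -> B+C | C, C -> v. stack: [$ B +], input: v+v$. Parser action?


no handle; shift 'v'
Action: shift


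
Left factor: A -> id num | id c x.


Common prefix: 'id'
Factored: A -> id A', A' -> num | c x


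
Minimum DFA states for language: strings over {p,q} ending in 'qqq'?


Track the longest suffix of input matching a prefix of 'qqq': 4 classes (prefixes of length 0..3)
Minimal DFA: 4 states


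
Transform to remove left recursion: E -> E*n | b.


Left-recursive alternatives: E*n; non-recursive: b
Introduce E': E -> bE', E' -> *nE' | ε


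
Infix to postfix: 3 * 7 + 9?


Left to right (same or higher precedence on left)
Postfix: 3 7 * 9 +


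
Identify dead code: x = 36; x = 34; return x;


first assignment to x is overwritten before any read
Dead: 'x = 36'


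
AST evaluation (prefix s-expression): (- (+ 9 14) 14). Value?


Evaluate inner: (+ 9 14) = 23
Evaluate root: (- 23 14) = 9
Result: 9


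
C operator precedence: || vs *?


'*' is multiplicative (level 10); '||' is logical OR (level 1)
Higher level binds tighter
'*' has higher precedence than '||'


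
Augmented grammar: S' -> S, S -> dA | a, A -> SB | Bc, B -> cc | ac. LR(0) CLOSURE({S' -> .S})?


Start: S' -> .S
For each item with dot before a nonterminal B, add B -> .γ for every B-production
Closure: [S' -> .S, S -> .dA, S -> .a]


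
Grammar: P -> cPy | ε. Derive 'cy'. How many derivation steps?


Derivation: P => cPy => cy
Steps: 2


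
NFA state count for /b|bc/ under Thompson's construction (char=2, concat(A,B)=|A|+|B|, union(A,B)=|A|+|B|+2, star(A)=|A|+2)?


Syntax tree has 3 char leaf(s), 1 union(s), 0 star(s)
chars contribute 3×2 = 6; each union adds +2; each star adds +2
Total: 6 + 2 + 0 = 8 states


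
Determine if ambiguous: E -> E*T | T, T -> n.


precedence layered via separate nonterminal T: deterministic
Unambiguous


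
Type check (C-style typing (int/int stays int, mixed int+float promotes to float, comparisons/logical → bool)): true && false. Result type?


Operand types: bool && bool
Rule: logical operators take bool operands and yield bool
Result type: bool


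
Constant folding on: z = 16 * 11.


16 * 11 = 176 at compile time
Optimized: z = 176


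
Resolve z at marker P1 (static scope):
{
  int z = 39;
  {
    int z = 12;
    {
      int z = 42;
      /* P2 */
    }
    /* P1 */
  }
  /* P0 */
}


z declared in the same block as P1
z = 12


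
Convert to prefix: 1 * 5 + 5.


left-to-right (same/higher precedence on left): tree is (+ (* 1 5) 5)
Prefix: + * 1 5 5


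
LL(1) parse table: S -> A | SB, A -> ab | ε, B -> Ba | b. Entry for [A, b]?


For [A, b]: ε is nullable and 'b' ∈ FOLLOW(A)
Entry: A -> ε


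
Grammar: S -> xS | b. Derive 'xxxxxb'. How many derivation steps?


Derivation: S => xS => xxS => xxxS => xxxxS => xxxxxS => xxxxxb
Steps: 6


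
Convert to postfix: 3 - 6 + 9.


Left to right (same or higher precedence on left)
Postfix: 3 6 - 9 +


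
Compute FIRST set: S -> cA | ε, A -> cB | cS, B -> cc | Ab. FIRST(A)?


Per alternative of A: FIRST(cB) = {c}; FIRST(cS) = {c}
FIRST(A) = {c}


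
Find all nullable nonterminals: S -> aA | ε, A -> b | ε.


A nonterminal is nullable iff some alternative derives ε (directly, or every symbol in it is nullable)
Nullable: {A, S}


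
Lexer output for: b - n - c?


Scan left to right, longest-match per lexeme
Tokens: ID(b), OP(-), ID(n), OP(-), ID(c)


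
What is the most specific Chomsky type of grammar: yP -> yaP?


LHS has context (more than one symbol) and |LHS| ≤ |RHS|
Classification: Type 1 (Context-Sensitive)


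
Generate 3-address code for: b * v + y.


Break into single-operator statements:
t1 = b * v
t2 = t1 + y


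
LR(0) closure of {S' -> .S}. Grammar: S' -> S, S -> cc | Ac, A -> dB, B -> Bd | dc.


Start: S' -> .S
For each item with dot before a nonterminal B, add B -> .γ for every B-production
Closure: [S' -> .S, S -> .cc, S -> .Ac, A -> .dB]


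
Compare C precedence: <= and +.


'+' is additive (level 9); '<=' is relational (level 7)
Higher level binds tighter
'+' has higher precedence than '<='


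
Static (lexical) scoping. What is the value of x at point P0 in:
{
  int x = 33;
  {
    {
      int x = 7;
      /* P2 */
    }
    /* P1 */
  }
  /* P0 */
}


x declared in the same block as P0
x = 33


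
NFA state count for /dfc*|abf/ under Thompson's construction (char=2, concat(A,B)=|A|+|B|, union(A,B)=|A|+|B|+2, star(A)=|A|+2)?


Syntax tree has 6 char leaf(s), 1 union(s), 1 star(s)
chars contribute 6×2 = 12; each union adds +2; each star adds +2
Total: 12 + 2 + 2 = 16 states


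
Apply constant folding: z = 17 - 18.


17 - 18 = -1 at compile time
Optimized: z = -1


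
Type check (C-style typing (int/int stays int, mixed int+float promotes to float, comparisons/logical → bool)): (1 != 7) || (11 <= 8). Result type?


Operand types: bool || bool
Rule: logical operators take bool operands and yield bool
Result type: bool


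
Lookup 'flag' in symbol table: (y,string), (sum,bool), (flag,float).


Lookup 'flag' → type float


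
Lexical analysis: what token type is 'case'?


Pattern: reserved word
Type: KEYWORD


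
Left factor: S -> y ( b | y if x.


Common prefix: 'y'
Factored: S -> y S', S' -> ( b | if x


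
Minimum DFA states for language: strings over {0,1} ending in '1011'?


Track the longest suffix of input matching a prefix of '1011': 5 classes (prefixes of length 0..4)
Minimal DFA: 5 states


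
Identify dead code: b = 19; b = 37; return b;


first assignment to b is overwritten before any read
Dead: 'b = 19'


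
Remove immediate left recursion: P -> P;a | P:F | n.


Left-recursive alternatives: P;a, P:F; non-recursive: n
Introduce P': P -> nP', P' -> ;aP' | :FP' | ε


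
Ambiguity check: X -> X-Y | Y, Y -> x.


precedence layered via separate nonterminal Y: deterministic
Unambiguous


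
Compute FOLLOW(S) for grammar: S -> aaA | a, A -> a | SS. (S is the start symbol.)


$ ∈ FOLLOW(S). For each A -> αBβ: add FIRST(β)\{ε} to FOLLOW(B); if β nullable, add FOLLOW(A).
FOLLOW(S) = {$, a}


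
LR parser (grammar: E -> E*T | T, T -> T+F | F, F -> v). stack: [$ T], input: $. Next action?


lookahead ∉ {+} so T won't extend; reduce E -> T
Action: reduce (E -> T)


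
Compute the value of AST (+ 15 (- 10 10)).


Evaluate inner: (- 10 10) = 0
Evaluate root: (+ 15 0) = 15
Result: 15


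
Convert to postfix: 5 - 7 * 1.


* has higher precedence, evaluate 7*1 first
Postfix: 5 7 1 * -


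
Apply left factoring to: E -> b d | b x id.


Common prefix: 'b'
Factored: E -> b E', E' -> d | x id


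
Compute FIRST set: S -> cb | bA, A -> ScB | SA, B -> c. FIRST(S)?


Per alternative of S: FIRST(cb) = {c}; FIRST(bA) = {b}
FIRST(S) = {b, c}


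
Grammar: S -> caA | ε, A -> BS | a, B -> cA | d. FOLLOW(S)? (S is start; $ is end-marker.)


$ ∈ FOLLOW(S). For each A -> αBβ: add FIRST(β)\{ε} to FOLLOW(B); if β nullable, add FOLLOW(A).
FOLLOW(S) = {$, c}


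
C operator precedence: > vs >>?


'>>' is shift (level 8); '>' is relational (level 7)
Higher level binds tighter
'>>' has higher precedence than '>'


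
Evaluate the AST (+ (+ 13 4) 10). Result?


Evaluate inner: (+ 13 4) = 17
Evaluate root: (+ 17 10) = 27
Result: 27


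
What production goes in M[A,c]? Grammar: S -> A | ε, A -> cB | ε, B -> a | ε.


For [A, c]: 'c' ∈ FIRST(cB)
Entry: A -> cB


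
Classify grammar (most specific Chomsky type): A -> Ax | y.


Left-linear: every RHS is a terminal or one nonterminal followed by a terminal
Classification: Type 3 (Regular)


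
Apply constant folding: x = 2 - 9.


2 - 9 = -7 at compile time
Optimized: x = -7


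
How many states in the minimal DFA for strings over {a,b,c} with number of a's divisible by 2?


Track (count of a) mod 2: states 0..1, accept at 0
Minimal DFA: 2 states


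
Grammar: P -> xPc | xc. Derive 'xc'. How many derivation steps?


Derivation: P => xc
Steps: 1


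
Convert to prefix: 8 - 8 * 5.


'*' binds tighter: tree is (- 8 (* 8 5))
Prefix: - 8 * 8 5


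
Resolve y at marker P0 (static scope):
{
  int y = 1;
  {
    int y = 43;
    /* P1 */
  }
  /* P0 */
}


y declared in the same block as P0
y = 1


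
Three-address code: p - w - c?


Break into single-operator statements:
t1 = p - w
t2 = t1 - c


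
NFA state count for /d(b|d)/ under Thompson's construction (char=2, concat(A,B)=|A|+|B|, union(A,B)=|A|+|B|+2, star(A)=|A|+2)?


Syntax tree has 3 char leaf(s), 1 union(s), 0 star(s)
chars contribute 3×2 = 6; each union adds +2; each star adds +2
Total: 6 + 2 + 0 = 8 states


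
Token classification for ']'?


Pattern: delimiter/punctuation
Type: PUNCTUATION


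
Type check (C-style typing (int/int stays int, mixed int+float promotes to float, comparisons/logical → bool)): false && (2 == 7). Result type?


Operand types: bool && bool
Rule: logical operators take bool operands and yield bool
Result type: bool


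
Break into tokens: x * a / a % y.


Scan left to right, longest-match per lexeme
Tokens: ID(x), OP(*), ID(a), OP(/), ID(a), OP(%), ID(y)


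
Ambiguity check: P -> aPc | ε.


balanced a^n…c^n: each string has a unique parse
Unambiguous


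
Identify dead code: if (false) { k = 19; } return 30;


condition is constant false, so the whole block is unreachable
Dead: 'if (false) { k = 19; }'


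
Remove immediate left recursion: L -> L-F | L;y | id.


Left-recursive alternatives: L-F, L;y; non-recursive: id
Introduce L': L -> idL', L' -> -FL' | ;yL' | ε


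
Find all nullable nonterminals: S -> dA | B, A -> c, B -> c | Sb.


A nonterminal is nullable iff some alternative derives ε (directly, or every symbol in it is nullable)
Nullable: {}


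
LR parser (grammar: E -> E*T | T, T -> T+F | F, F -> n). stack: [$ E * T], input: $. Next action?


handle 'E*T' on top; lookahead ∈ FOLLOW(E) = {*, $}
Action: reduce (E -> E*T)


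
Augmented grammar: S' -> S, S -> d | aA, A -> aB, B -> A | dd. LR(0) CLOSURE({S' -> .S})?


Start: S' -> .S
For each item with dot before a nonterminal B, add B -> .γ for every B-production
Closure: [S' -> .S, S -> .d, S -> .aA]


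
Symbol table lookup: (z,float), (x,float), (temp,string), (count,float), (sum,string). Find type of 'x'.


Lookup 'x' → type float


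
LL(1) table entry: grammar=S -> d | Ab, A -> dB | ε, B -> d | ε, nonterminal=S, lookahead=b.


For [S, b]: 'b' ∈ FIRST(Ab)
Entry: S -> Ab


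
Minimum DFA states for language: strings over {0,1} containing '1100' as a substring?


KMP-style automaton: 4 progress states + 1 absorbing accept = 5
Minimal DFA: 5 states


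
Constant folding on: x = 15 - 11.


15 - 11 = 4 at compile time
Optimized: x = 4


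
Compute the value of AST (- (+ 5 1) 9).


Evaluate inner: (+ 5 1) = 6
Evaluate root: (- 6 9) = -3
Result: -3


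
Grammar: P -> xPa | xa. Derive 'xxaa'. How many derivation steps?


Derivation: P => xPa => xxaa
Steps: 2


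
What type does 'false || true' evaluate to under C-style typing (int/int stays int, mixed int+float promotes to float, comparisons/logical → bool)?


Operand types: bool || bool
Rule: logical operators take bool operands and yield bool
Result type: bool


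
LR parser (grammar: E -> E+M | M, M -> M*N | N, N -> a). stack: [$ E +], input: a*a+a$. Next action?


no handle ('E+' is not any RHS); shift 'a'
Action: shift


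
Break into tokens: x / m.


Scan left to right, longest-match per lexeme
Tokens: ID(x), OP(/), ID(m)


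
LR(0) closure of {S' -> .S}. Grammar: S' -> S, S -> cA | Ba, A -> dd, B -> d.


Start: S' -> .S
For each item with dot before a nonterminal B, add B -> .γ for every B-production
Closure: [S' -> .S, S -> .cA, S -> .Ba, B -> .d]


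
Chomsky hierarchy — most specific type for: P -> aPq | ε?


Single nonterminal LHS, but a^n q^n is not regular
Classification: Type 2 (Context-Free)


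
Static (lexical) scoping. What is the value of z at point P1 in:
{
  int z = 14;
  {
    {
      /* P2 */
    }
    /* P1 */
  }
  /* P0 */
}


P1's block does not declare z; resolves to the enclosing declaration at depth 0
z = 14


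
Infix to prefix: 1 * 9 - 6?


left-to-right (same/higher precedence on left): tree is (- (* 1 9) 6)
Prefix: - * 1 9 6


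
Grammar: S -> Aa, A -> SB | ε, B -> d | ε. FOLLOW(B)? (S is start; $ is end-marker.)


$ ∈ FOLLOW(S). For each A -> αBβ: add FIRST(β)\{ε} to FOLLOW(B); if β nullable, add FOLLOW(A).
FOLLOW(B) = {a}


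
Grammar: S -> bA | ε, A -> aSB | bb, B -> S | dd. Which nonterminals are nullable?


A nonterminal is nullable iff some alternative derives ε (directly, or every symbol in it is nullable)
Nullable: {B, S}


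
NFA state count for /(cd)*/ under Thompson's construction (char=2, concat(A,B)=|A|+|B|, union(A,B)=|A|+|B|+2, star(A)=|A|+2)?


Syntax tree has 2 char leaf(s), 0 union(s), 1 star(s)
chars contribute 2×2 = 4; each union adds +2; each star adds +2
Total: 4 + 0 + 2 = 6 states


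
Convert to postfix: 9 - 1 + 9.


Left to right (same or higher precedence on left)
Postfix: 9 1 - 9 +


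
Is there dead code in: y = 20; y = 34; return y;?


first assignment to y is overwritten before any read
Dead: 'y = 20'


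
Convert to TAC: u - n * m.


Break into single-operator statements:
t1 = n * m
t2 = u - t1


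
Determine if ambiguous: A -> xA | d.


right-linear, alternatives start with distinct terminals 'x' vs 'd': unique leftmost derivation
Unambiguous


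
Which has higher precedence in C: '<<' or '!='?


'<<' is shift (level 8); '!=' is equality (level 6)
Higher level binds tighter
'<<' has higher precedence than '!='


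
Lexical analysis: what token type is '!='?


Pattern: operator symbol
Type: OPERATOR


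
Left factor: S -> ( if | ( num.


Common prefix: '('
Factored: S -> ( S', S' -> if | num


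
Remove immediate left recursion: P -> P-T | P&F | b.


Left-recursive alternatives: P-T, P&F; non-recursive: b
Introduce P': P -> bP', P' -> -TP' | &FP' | ε


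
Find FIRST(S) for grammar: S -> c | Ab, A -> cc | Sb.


Per alternative of S: FIRST(c) = {c}; FIRST(Ab) = {c}
FIRST(S) = {c}


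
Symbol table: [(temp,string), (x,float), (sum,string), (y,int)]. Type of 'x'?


Lookup 'x' → type float


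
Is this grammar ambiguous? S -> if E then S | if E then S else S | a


dangling else: 'if E then if E then a else a' parses two ways
Ambiguous


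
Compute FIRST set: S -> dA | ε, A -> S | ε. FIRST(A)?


Per alternative of A: FIRST(S) = {d, ε}; FIRST(ε) = {ε}
FIRST(A) = {d, ε}


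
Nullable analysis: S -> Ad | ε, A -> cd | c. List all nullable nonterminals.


A nonterminal is nullable iff some alternative derives ε (directly, or every symbol in it is nullable)
Nullable: {S}


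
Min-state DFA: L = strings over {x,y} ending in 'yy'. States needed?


Track the longest suffix of input matching a prefix of 'yy': 3 classes (prefixes of length 0..2)
Minimal DFA: 3 states


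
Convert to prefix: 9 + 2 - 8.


left-to-right (same/higher precedence on left): tree is (- (+ 9 2) 8)
Prefix: - + 9 2 8


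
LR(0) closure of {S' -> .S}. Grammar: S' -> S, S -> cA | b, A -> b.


Start: S' -> .S
For each item with dot before a nonterminal B, add B -> .γ for every B-production
Closure: [S' -> .S, S -> .cA, S -> .b]


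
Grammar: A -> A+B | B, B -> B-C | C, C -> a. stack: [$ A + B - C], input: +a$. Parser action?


handle 'B-C' on top
Action: reduce (B -> B-C)


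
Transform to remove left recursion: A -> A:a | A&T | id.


Left-recursive alternatives: A:a, A&T; non-recursive: id
Introduce A': A -> idA', A' -> :aA' | &TA' | ε


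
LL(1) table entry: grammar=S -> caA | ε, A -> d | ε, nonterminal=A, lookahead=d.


For [A, d]: 'd' ∈ FIRST(d)
Entry: A -> d


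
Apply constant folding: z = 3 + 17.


3 + 17 = 20 at compile time
Optimized: z = 20


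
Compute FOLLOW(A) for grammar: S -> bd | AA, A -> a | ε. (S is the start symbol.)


$ ∈ FOLLOW(S). For each A -> αBβ: add FIRST(β)\{ε} to FOLLOW(B); if β nullable, add FOLLOW(A).
FOLLOW(A) = {$, a}


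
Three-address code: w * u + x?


Break into single-operator statements:
t1 = w * u
t2 = t1 + x


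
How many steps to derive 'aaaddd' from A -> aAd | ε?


Derivation: A => aAd => aaAdd => aaaAddd => aaaddd
Steps: 4


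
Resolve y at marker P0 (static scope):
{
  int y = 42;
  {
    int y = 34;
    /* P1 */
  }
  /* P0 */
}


y declared in the same block as P0
y = 42


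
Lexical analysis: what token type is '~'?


Pattern: operator symbol
Type: OPERATOR


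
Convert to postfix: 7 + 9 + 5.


Left to right (same or higher precedence on left)
Postfix: 7 9 + 5 +


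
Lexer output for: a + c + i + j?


Scan left to right, longest-match per lexeme
Tokens: ID(a), OP(+), ID(c), OP(+), ID(i), OP(+), ID(j)


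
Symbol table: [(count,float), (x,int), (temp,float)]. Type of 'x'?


Lookup 'x' → type int


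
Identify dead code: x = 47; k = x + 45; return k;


x is read by k's definition; k is returned
No dead code


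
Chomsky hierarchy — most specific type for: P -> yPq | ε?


Single nonterminal LHS, but y^n q^n is not regular
Classification: Type 2 (Context-Free)


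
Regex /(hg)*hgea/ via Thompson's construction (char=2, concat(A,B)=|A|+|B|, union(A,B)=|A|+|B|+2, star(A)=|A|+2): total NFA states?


Syntax tree has 6 char leaf(s), 0 union(s), 1 star(s)
chars contribute 6×2 = 12; each union adds +2; each star adds +2
Total: 12 + 0 + 2 = 14 states


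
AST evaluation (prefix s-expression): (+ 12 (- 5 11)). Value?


Evaluate inner: (- 5 11) = -6
Evaluate root: (+ 12 -6) = 6
Result: 6


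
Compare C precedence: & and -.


'-' is additive (level 9); '&' is bitwise AND (level 5)
Higher level binds tighter
'-' has higher precedence than '&'


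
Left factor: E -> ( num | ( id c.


Common prefix: '('
Factored: E -> ( E', E' -> num | id c


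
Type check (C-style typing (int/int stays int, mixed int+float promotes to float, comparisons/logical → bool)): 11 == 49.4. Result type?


Operand types: int == float
Rule: comparison yields bool
Result type: bool


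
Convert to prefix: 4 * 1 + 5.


left-to-right (same/higher precedence on left): tree is (+ (* 4 1) 5)
Prefix: + * 4 1 5


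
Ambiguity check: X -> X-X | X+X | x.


'x-x+x' has two parse trees (no precedence encoded between - and +)
Ambiguous


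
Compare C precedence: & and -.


'-' is additive (level 9); '&' is bitwise AND (level 5)
Higher level binds tighter
'-' has higher precedence than '&'


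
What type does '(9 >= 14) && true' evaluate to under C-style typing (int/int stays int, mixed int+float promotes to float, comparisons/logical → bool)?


Operand types: bool && bool
Rule: logical operators take bool operands and yield bool
Result type: bool


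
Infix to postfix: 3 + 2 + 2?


Left to right (same or higher precedence on left)
Postfix: 3 2 + 2 +


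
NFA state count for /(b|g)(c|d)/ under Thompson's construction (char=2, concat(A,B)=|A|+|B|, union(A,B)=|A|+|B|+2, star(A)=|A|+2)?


Syntax tree has 4 char leaf(s), 2 union(s), 0 star(s)
chars contribute 4×2 = 8; each union adds +2; each star adds +2
Total: 8 + 4 + 0 = 12 states


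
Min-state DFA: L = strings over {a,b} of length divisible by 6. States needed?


Track length mod 6: states 0..5, accept at 0
Minimal DFA: 6 states


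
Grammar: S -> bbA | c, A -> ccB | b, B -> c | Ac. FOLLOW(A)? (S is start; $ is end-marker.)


$ ∈ FOLLOW(S). For each A -> αBβ: add FIRST(β)\{ε} to FOLLOW(B); if β nullable, add FOLLOW(A).
FOLLOW(A) = {$, c}


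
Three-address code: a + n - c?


Break into single-operator statements:
t1 = a + n
t2 = t1 - c


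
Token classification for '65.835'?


Pattern: digits with a decimal point
Type: FLOAT_LITERAL


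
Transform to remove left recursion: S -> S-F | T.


Left-recursive alternatives: S-F; non-recursive: T
Introduce S': S -> TS', S' -> -FS' | ε


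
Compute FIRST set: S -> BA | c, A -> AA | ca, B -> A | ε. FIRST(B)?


Per alternative of B: FIRST(A) = {c}; FIRST(ε) = {ε}
FIRST(B) = {c, ε}


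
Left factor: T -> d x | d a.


Common prefix: 'd'
Factored: T -> d T', T' -> x | a


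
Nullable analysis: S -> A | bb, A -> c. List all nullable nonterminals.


A nonterminal is nullable iff some alternative derives ε (directly, or every symbol in it is nullable)
Nullable: {}


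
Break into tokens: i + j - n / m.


Scan left to right, longest-match per lexeme
Tokens: ID(i), OP(+), ID(j), OP(-), ID(n), OP(/), ID(m)


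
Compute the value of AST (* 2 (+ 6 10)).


Evaluate inner: (+ 6 10) = 16
Evaluate root: (* 2 16) = 32
Result: 32


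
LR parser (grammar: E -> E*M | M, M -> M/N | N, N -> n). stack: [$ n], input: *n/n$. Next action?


'n' on top is the handle for N -> n
Action: reduce (N -> n)


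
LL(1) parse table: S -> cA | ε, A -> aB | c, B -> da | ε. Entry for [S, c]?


For [S, c]: 'c' ∈ FIRST(cA)
Entry: S -> cA


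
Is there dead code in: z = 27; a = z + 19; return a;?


z is read by a's definition; a is returned
No dead code


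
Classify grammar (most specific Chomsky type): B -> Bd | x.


Left-linear: every RHS is a terminal or one nonterminal followed by a terminal
Classification: Type 3 (Regular)


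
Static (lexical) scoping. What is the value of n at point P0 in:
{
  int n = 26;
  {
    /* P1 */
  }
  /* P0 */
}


n declared in the same block as P0
n = 26


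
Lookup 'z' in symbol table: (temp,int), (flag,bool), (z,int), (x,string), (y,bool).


Lookup 'z' → type int


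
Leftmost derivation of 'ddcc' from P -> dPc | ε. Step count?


Derivation: P => dPc => ddPcc => ddcc
Steps: 3


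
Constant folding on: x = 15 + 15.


15 + 15 = 30 at compile time
Optimized: x = 30


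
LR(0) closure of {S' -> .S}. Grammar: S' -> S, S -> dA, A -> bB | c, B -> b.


Start: S' -> .S
For each item with dot before a nonterminal B, add B -> .γ for every B-production
Closure: [S' -> .S, S -> .dA]


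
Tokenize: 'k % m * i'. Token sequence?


Scan left to right, longest-match per lexeme
Tokens: ID(k), OP(%), ID(m), OP(*), ID(i)


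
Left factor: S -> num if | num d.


Common prefix: 'num'
Factored: S -> num S', S' -> if | d


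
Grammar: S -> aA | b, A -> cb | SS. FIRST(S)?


Per alternative of S: FIRST(aA) = {a}; FIRST(b) = {b}
FIRST(S) = {a, b}


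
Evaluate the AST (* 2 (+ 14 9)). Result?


Evaluate inner: (+ 14 9) = 23
Evaluate root: (* 2 23) = 46
Result: 46


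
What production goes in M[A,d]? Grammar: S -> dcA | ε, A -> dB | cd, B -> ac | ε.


For [A, d]: 'd' ∈ FIRST(dB)
Entry: A -> dB


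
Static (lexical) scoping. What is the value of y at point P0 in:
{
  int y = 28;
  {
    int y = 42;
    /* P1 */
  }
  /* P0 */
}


y declared in the same block as P0
y = 28


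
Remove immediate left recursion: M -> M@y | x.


Left-recursive alternatives: M@y; non-recursive: x
Introduce M': M -> xM', M' -> @yM' | ε


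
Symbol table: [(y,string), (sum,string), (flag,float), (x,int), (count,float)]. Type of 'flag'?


Lookup 'flag' → type float


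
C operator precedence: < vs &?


'<' is relational (level 7); '&' is bitwise AND (level 5)
Higher level binds tighter
'<' has higher precedence than '&'


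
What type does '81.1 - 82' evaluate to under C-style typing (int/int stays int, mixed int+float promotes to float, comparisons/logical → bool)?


Operand types: float - int
Rule: mixed int/float promotes to float; int/int stays int
Result type: float


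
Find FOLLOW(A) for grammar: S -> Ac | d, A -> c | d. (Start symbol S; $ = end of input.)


$ ∈ FOLLOW(S). For each A -> αBβ: add FIRST(β)\{ε} to FOLLOW(B); if β nullable, add FOLLOW(A).
FOLLOW(A) = {c}


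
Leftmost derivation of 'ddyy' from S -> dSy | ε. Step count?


Derivation: S => dSy => ddSyy => ddyy
Steps: 3


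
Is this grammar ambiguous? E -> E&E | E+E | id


'id&id+id' has two parse trees (no precedence encoded between & and +)
Ambiguous


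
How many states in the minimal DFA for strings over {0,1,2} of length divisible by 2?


Track length mod 2: states 0..1, accept at 0
Minimal DFA: 2 states


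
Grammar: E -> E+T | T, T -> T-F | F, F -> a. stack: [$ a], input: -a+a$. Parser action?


'a' on top is the handle for F -> a
Action: reduce (F -> a)


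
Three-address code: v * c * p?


Break into single-operator statements:
t1 = v * c
t2 = t1 * p


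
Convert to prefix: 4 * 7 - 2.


left-to-right (same/higher precedence on left): tree is (- (* 4 7) 2)
Prefix: - * 4 7 2


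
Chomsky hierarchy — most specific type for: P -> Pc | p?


Left-linear: every RHS is a terminal or one nonterminal followed by a terminal
Classification: Type 3 (Regular)


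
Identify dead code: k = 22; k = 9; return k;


first assignment to k is overwritten before any read
Dead: 'k = 22'


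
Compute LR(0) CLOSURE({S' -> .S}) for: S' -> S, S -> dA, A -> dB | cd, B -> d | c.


Start: S' -> .S
For each item with dot before a nonterminal B, add B -> .γ for every B-production
Closure: [S' -> .S, S -> .dA]


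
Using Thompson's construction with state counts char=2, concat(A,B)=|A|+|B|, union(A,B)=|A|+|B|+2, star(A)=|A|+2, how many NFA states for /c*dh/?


Syntax tree has 3 char leaf(s), 0 union(s), 1 star(s)
chars contribute 3×2 = 6; each union adds +2; each star adds +2
Total: 6 + 0 + 2 = 8 states


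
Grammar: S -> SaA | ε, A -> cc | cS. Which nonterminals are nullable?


A nonterminal is nullable iff some alternative derives ε (directly, or every symbol in it is nullable)
Nullable: {S}


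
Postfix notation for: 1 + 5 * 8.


* has higher precedence, evaluate 5*8 first
Postfix: 1 5 8 * +


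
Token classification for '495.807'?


Pattern: digits with a decimal point
Type: FLOAT_LITERAL


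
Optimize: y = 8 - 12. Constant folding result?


8 - 12 = -4 at compile time
Optimized: y = -4


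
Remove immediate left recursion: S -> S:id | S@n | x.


Left-recursive alternatives: S:id, S@n; non-recursive: x
Introduce S': S -> xS', S' -> :idS' | @nS' | ε


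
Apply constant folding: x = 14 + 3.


14 + 3 = 17 at compile time
Optimized: x = 17


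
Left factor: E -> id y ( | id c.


Common prefix: 'id'
Factored: E -> id E', E' -> y ( | c


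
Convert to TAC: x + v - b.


Break into single-operator statements:
t1 = x + v
t2 = t1 - b


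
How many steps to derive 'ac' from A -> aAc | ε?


Derivation: A => aAc => ac
Steps: 2


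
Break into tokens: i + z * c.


Scan left to right, longest-match per lexeme
Tokens: ID(i), OP(+), ID(z), OP(*), ID(c)


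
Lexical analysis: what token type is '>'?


Pattern: operator symbol
Type: OPERATOR


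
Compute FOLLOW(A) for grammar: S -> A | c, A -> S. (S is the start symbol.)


$ ∈ FOLLOW(S). For each A -> αBβ: add FIRST(β)\{ε} to FOLLOW(B); if β nullable, add FOLLOW(A).
FOLLOW(A) = {$}


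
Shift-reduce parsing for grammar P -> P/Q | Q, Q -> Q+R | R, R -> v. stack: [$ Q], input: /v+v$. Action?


lookahead ∉ {+} so Q won't extend; reduce P -> Q
Action: reduce (P -> Q)


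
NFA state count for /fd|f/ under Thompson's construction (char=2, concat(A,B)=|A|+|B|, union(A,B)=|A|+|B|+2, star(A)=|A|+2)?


Syntax tree has 3 char leaf(s), 1 union(s), 0 star(s)
chars contribute 3×2 = 6; each union adds +2; each star adds +2
Total: 6 + 2 + 0 = 8 states


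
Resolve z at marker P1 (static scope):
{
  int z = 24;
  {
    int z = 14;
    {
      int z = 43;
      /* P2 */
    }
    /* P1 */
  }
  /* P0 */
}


z declared in the same block as P1
z = 14


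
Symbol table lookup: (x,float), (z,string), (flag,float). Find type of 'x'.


Lookup 'x' → type float


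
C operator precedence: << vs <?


'<<' is shift (level 8); '<' is relational (level 7)
Higher level binds tighter
'<<' has higher precedence than '<'


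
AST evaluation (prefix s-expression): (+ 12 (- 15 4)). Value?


Evaluate inner: (- 15 4) = 11
Evaluate root: (+ 12 11) = 23
Result: 23


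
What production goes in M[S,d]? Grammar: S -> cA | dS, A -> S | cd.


For [S, d]: 'd' ∈ FIRST(dS)
Entry: S -> dS


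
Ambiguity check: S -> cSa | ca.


balanced c^n…a^n: each string has a unique parse
Unambiguous


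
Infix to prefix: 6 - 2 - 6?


left-to-right (same/higher precedence on left): tree is (- (- 6 2) 6)
Prefix: - - 6 2 6


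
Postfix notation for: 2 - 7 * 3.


* has higher precedence, evaluate 7*3 first
Postfix: 2 7 3 * -


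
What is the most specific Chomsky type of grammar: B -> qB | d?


Right-linear: every RHS is a terminal or a terminal followed by one nonterminal
Classification: Type 3 (Regular)


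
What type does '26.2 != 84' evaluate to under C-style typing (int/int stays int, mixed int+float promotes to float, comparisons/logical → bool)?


Operand types: float != int
Rule: comparison yields bool
Result type: bool


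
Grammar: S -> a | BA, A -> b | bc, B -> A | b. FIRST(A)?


Per alternative of A: FIRST(b) = {b}; FIRST(bc) = {b}
FIRST(A) = {b}


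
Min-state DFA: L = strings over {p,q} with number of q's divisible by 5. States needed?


Track (count of q) mod 5: states 0..4, accept at 0
Minimal DFA: 5 states


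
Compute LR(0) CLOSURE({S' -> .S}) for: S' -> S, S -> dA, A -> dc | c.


Start: S' -> .S
For each item with dot before a nonterminal B, add B -> .γ for every B-production
Closure: [S' -> .S, S -> .dA]


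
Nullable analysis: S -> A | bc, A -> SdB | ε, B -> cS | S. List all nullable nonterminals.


A nonterminal is nullable iff some alternative derives ε (directly, or every symbol in it is nullable)
Nullable: {A, B, S}
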